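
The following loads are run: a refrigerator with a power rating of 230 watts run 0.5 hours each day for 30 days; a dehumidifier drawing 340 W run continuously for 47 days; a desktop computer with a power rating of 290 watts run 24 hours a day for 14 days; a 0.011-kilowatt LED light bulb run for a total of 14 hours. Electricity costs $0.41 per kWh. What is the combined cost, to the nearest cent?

$198.67

refrigerator: Runtime = 0.5 h/day × 30 days = 15 h
refrigerator: 0.23 kW × 15 h = 3.45 kWh
dehumidifier: Runtime = 24 h × 47 = 1128 h
dehumidifier: 0.34 kW × 1128 h = 383.52 kWh
desktop computer: Runtime = 24 h × 14 = 336 h
desktop computer: 0.29 kW × 336 h = 97.44 kWh
LED light bulb: 0.011 kW × 14 h = 0.154 kWh
Total energy = 484.564 kWh
Cost = 484.564 × $0.41 = $198.67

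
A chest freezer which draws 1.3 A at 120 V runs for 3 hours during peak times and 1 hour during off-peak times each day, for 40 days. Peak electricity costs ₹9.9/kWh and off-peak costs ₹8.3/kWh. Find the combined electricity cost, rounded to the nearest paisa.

₹237.12

Power = 1.3 A × 120 V = 156 W = 0.156 kW
Peak energy = 0.156 kW × 3 h × 40 = 18.72 kWh
Off-peak energy = 0.156 kW × 1 h × 40 = 6.24 kWh
Cost = 18.72 × ₹9.9 + 6.24 × ₹8.3 = ₹185.328 + ₹51.792 = ₹237.12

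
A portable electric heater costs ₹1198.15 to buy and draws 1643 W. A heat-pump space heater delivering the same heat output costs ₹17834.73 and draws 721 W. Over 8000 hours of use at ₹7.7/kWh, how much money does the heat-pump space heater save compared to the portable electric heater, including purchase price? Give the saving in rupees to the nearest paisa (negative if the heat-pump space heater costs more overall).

portable electric heater: ₹1198.15 + (1643/1000) kW × 8000 h × ₹7.7 = ₹1198.15 + ₹101208.8 = ₹102406.95
heat-pump space heater: ₹17834.73 + (721/1000) kW × 8000 h × ₹7.7 = ₹17834.73 + ₹44413.6 = ₹62248.33
Saving = ₹102406.95 − ₹62248.33 = ₹40158.62

₹40158.62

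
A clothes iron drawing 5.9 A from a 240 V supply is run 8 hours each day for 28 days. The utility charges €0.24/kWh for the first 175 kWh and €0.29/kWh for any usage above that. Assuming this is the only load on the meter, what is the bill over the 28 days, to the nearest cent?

€83.23

Power = 5.9 A × 240 V = 1416 W = 1.416 kW
Runtime = 8 h/day × 28 days = 224 h
Energy = 1.416 kW × 224 h = 317.184 kWh
Tier 1 (0–175 kWh): 175 × €0.24 = €42
Above 175 kWh: 142.184 × €0.29 = €41.23336
Bill = €83.23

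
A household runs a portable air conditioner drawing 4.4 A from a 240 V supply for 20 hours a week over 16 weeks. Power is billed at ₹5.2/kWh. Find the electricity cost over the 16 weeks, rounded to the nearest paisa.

Power = 4.4 A × 240 V = 1056 W = 1.056 kW
Runtime = 20 h/week × 16 weeks = 320 h
Energy = 1.056 kW × 320 h = 337.92 kWh
Cost = 337.92 kWh × ₹5.2/kWh = ₹1757.18

₹1757.18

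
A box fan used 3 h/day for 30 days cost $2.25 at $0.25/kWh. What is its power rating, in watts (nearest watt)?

100 W

Energy = $2.25 ÷ $0.25/kWh = 9 kWh
Runtime = 3 h/day × 30 days = 90 h
Power = 9 kWh ÷ 90 h = 0.1 kW = 100 W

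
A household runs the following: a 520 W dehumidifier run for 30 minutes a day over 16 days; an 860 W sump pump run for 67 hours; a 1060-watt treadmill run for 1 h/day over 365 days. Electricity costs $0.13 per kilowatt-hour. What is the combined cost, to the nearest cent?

dehumidifier: Runtime = 30 min × 16 = 480 min = 8 h
dehumidifier: 0.52 kW × 8 h = 4.16 kWh
sump pump: 0.86 kW × 67 h = 57.62 kWh
treadmill: Runtime = 1 h/day × 365 days = 365 h
treadmill: 1.06 kW × 365 h = 386.9 kWh
Total energy = 448.68 kWh
Cost = 448.68 × $0.13 = $58.33

$58.33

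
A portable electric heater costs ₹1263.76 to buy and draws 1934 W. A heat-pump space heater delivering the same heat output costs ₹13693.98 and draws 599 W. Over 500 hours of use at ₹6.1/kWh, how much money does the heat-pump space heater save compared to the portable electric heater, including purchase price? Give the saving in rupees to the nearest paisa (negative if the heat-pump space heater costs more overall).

-₹8358.47

portable electric heater: ₹1263.76 + (1934/1000) kW × 500 h × ₹6.1 = ₹1263.76 + ₹5898.7 = ₹7162.46
heat-pump space heater: ₹13693.98 + (599/1000) kW × 500 h × ₹6.1 = ₹13693.98 + ₹1826.95 = ₹15520.93
Saving = ₹7162.46 − ₹15520.93 = −₹8358.47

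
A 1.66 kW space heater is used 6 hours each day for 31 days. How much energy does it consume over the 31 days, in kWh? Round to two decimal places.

Runtime = 6 h/day × 31 days = 186 h
Energy = 1.66 kW × 186 h = 308.76 kWh

308.76 kWh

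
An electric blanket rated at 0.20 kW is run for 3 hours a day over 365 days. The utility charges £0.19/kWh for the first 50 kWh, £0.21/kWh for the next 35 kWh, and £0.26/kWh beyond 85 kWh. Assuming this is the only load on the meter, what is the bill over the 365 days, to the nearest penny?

£51.69

Runtime = 3 h/day × 365 days = 1095 h
Energy = 0.2 kW × 1095 h = 219 kWh
Tier 1 (0–50 kWh): 50 × £0.19 = £9.5
Tier 2 (50–85 kWh): 35 × £0.21 = £7.35
Above 85 kWh: 134 × £0.26 = £34.84
Bill = £51.69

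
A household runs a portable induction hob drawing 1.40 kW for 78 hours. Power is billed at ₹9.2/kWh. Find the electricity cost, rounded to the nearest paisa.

Energy = 1.4 kW × 78 h = 109.2 kWh
Cost = 109.2 kWh × ₹9.2/kWh = ₹1004.64

₹1004.64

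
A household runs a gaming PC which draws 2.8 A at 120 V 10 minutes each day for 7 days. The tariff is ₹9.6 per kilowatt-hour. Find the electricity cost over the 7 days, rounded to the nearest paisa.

₹3.76

Power = 2.8 A × 120 V = 336 W = 0.336 kW
Runtime = 10 min × 7 = 70 min = 1.166666… h
Energy = 0.336 kW × 1.166666… h = 0.392 kWh
Cost = 0.392 kWh × ₹9.6/kWh = ₹3.76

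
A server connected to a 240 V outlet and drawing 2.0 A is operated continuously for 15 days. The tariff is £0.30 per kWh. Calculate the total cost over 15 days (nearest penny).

Power = 2.0 A × 240 V = 480 W = 0.48 kW
Runtime = 24 h × 15 = 360 h
Energy = 0.48 kW × 360 h = 172.8 kWh
Cost = 172.8 kWh × £0.30/kWh = £51.84

£51.84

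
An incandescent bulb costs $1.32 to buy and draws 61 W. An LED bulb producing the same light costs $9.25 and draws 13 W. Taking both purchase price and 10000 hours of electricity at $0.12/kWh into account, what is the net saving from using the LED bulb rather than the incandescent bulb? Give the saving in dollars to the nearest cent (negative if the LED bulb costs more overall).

incandescent bulb: $1.32 + (61/1000) kW × 10000 h × $0.12 = $1.32 + $73.2 = $74.52
LED bulb: $9.25 + (13/1000) kW × 10000 h × $0.12 = $9.25 + $15.6 = $24.85
Saving = $74.52 − $24.85 = $49.67

$49.67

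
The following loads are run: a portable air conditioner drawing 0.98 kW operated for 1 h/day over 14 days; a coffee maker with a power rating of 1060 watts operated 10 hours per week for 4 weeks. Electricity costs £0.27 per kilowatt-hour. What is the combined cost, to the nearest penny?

£15.15

portable air conditioner: Runtime = 1 h/day × 14 days = 14 h
portable air conditioner: 0.98 kW × 14 h = 13.72 kWh
coffee maker: Runtime = 10 h/week × 4 weeks = 40 h
coffee maker: 1.06 kW × 40 h = 42.4 kWh
Total energy = 56.12 kWh
Cost = 56.12 × £0.27 = £15.15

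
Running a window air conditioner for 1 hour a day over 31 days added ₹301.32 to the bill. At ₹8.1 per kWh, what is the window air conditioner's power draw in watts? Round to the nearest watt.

Energy = ₹301.32 ÷ ₹8.1/kWh = 37.2 kWh
Runtime = 1 h/day × 31 days = 31 h
Power = 37.2 kWh ÷ 31 h = 1.2 kW = 1200 W

1200 W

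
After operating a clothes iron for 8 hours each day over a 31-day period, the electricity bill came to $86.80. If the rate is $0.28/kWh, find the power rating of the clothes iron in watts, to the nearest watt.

1250 W

Energy = $86.80 ÷ $0.28/kWh = 310 kWh
Runtime = 8 h/day × 31 days = 248 h
Power = 310 kWh ÷ 248 h = 1.25 kW = 1250 W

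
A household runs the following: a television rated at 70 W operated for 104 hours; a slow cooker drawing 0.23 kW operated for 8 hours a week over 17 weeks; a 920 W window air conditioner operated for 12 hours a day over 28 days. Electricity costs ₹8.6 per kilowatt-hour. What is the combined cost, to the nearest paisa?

television: 0.07 kW × 104 h = 7.28 kWh
slow cooker: Runtime = 8 h/week × 17 weeks = 136 h
slow cooker: 0.23 kW × 136 h = 31.28 kWh
window air conditioner: Runtime = 12 h/day × 28 days = 336 h
window air conditioner: 0.92 kW × 336 h = 309.12 kWh
Total energy = 347.68 kWh
Cost = 347.68 × ₹8.6 = ₹2990.05

₹2990.05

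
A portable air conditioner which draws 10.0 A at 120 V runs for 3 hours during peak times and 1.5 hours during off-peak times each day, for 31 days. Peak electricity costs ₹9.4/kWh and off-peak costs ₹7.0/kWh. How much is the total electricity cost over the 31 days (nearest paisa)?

Power = 10.0 A × 120 V = 1200 W = 1.2 kW
Peak energy = 1.2 kW × 3 h × 31 = 111.6 kWh
Off-peak energy = 1.2 kW × 1.5 h × 31 = 55.8 kWh
Cost = 111.6 × ₹9.4 + 55.8 × ₹7.0 = ₹1049.04 + ₹390.6 = ₹1439.64

₹1439.64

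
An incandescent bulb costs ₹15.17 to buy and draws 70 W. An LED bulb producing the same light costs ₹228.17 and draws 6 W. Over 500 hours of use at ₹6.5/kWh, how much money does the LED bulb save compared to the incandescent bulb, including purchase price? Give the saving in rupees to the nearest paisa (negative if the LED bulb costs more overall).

incandescent bulb: ₹15.17 + (70/1000) kW × 500 h × ₹6.5 = ₹15.17 + ₹227.5 = ₹242.67
LED bulb: ₹228.17 + (6/1000) kW × 500 h × ₹6.5 = ₹228.17 + ₹19.5 = ₹247.67
Saving = ₹242.67 − ₹247.67 = −₹5

-₹5.00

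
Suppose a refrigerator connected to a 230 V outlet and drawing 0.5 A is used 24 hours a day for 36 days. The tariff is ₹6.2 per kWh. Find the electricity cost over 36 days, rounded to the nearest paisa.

Power = 0.5 A × 230 V = 115 W = 0.115 kW
Runtime = 24 h × 36 = 864 h
Energy = 0.115 kW × 864 h = 99.36 kWh
Cost = 99.36 kWh × ₹6.2/kWh = ₹616.03

₹616.03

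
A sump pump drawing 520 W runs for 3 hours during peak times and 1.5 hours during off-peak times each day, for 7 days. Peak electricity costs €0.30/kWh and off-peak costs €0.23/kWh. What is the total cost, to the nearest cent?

€4.53

Peak energy = 0.52 kW × 3 h × 7 = 10.92 kWh
Off-peak energy = 0.52 kW × 1.5 h × 7 = 5.46 kWh
Cost = 10.92 × €0.30 + 5.46 × €0.23 = €3.276 + €1.2558 = €4.53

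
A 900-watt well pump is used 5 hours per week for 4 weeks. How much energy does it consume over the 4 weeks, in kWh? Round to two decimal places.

Runtime = 5 h/week × 4 weeks = 20 h
Energy = 0.9 kW × 20 h = 18 kWh

18.00 kWh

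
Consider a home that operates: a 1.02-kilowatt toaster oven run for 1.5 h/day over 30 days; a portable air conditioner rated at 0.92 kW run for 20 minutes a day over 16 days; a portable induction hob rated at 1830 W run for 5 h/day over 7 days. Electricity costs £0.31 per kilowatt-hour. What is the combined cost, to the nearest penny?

toaster oven: Runtime = 1.5 h/day × 30 days = 45 h
toaster oven: 1.02 kW × 45 h = 45.9 kWh
portable air conditioner: Runtime = 20 min × 16 = 320 min = 5.333333… h
portable air conditioner: 0.92 kW × 5.333333… h = 4.906666… kWh
portable induction hob: Runtime = 5 h/day × 7 days = 35 h
portable induction hob: 1.83 kW × 35 h = 64.05 kWh
Total energy = 114.856666… kWh
Cost = 114.856666… × £0.31 = £35.61

£35.61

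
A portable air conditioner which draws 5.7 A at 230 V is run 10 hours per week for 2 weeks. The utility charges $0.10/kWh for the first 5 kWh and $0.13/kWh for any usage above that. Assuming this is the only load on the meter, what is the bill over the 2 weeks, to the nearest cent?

Power = 5.7 A × 230 V = 1311 W = 1.311 kW
Runtime = 10 h/week × 2 weeks = 20 h
Energy = 1.311 kW × 20 h = 26.22 kWh
Tier 1 (0–5 kWh): 5 × $0.10 = $0.5
Above 5 kWh: 21.22 × $0.13 = $2.7586
Bill = $3.26

$3.26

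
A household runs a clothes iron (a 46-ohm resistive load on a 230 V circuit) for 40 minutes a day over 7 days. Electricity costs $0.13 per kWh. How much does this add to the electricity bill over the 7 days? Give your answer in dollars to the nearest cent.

Power = V²/R = 230²/46 = 1150 W = 1.15 kW
Runtime = 40 min × 7 = 280 min = 4.666666… h
Energy = 1.15 kW × 4.666666… h = 5.366666… kWh
Cost = 5.366666… kWh × $0.13/kWh = $0.70

$0.70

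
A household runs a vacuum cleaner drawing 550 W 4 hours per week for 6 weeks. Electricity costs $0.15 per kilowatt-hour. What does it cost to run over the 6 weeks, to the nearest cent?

Runtime = 4 h/week × 6 weeks = 24 h
Energy = 0.55 kW × 24 h = 13.2 kWh
Cost = 13.2 kWh × $0.15/kWh = $1.98

$1.98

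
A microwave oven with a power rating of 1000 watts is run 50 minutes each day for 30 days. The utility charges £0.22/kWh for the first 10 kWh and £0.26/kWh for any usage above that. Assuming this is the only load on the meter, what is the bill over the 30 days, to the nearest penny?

£6.10

Runtime = 50 min × 30 = 1500 min = 25 h
Energy = 1 kW × 25 h = 25 kWh
Tier 1 (0–10 kWh): 10 × £0.22 = £2.2
Above 10 kWh: 15 × £0.26 = £3.9
Bill = £6.10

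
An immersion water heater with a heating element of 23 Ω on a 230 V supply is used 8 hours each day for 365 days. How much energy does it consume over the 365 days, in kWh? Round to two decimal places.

Power = V²/R = 230²/23 = 2300 W = 2.3 kW
Runtime = 8 h/day × 365 days = 2920 h
Energy = 2.3 kW × 2920 h = 6716 kWh

6716.00 kWh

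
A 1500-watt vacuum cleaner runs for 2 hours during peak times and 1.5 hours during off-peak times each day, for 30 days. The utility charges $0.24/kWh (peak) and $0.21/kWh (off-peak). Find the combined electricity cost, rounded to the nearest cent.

$35.78

Peak energy = 1.5 kW × 2 h × 30 = 90 kWh
Off-peak energy = 1.5 kW × 1.5 h × 30 = 67.5 kWh
Cost = 90 × $0.24 + 67.5 × $0.21 = $21.6 + $14.175 = $35.78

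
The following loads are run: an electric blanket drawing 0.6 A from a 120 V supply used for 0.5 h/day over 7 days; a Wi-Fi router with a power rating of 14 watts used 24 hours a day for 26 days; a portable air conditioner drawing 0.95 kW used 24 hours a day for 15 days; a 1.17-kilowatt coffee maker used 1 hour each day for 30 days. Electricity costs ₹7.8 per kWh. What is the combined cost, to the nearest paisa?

₹3011.49

electric blanket: Power = 0.6 A × 120 V = 72 W = 0.072 kW
electric blanket: Runtime = 0.5 h/day × 7 days = 3.5 h
electric blanket: 0.072 kW × 3.5 h = 0.252 kWh
Wi-Fi router: Runtime = 24 h × 26 = 624 h
Wi-Fi router: 0.014 kW × 624 h = 8.736 kWh
portable air conditioner: Runtime = 24 h × 15 = 360 h
portable air conditioner: 0.95 kW × 360 h = 342 kWh
coffee maker: Runtime = 1 h/day × 30 days = 30 h
coffee maker: 1.17 kW × 30 h = 35.1 kWh
Total energy = 386.088 kWh
Cost = 386.088 × ₹7.8 = ₹3011.49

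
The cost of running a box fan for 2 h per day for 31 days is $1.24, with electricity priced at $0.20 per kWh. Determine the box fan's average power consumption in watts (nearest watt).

Energy = $1.24 ÷ $0.20/kWh = 6.2 kWh
Runtime = 2 h/day × 31 days = 62 h
Power = 6.2 kWh ÷ 62 h = 0.1 kW = 100 W

100 W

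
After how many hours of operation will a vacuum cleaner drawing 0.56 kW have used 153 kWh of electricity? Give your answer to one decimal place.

273.2 h

Hours = 153 kWh ÷ 0.56 kW = 273.2 h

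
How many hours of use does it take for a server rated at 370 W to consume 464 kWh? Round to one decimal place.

1254.1 h

Hours = 464 kWh ÷ 0.37 kW = 1254.1 h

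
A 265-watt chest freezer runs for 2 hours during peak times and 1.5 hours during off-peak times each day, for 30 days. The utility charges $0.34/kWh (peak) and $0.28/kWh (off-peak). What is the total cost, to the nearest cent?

Peak energy = 0.265 kW × 2 h × 30 = 15.9 kWh
Off-peak energy = 0.265 kW × 1.5 h × 30 = 11.925 kWh
Cost = 15.9 × $0.34 + 11.925 × $0.28 = $5.406 + $3.339 = $8.75

$8.75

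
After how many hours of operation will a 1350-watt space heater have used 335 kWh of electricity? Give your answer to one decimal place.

Hours = 335 kWh ÷ 1.35 kW = 248.1 h

248.1 h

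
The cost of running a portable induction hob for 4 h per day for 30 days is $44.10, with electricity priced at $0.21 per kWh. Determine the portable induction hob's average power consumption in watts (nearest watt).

Energy = $44.10 ÷ $0.21/kWh = 210 kWh
Runtime = 4 h/day × 30 days = 120 h
Power = 210 kWh ÷ 120 h = 1.75 kW = 1750 W

1750 W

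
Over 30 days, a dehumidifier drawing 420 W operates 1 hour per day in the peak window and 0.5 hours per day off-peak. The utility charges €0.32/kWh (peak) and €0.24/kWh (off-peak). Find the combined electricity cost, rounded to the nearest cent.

Peak energy = 0.42 kW × 1 h × 30 = 12.6 kWh
Off-peak energy = 0.42 kW × 0.5 h × 30 = 6.3 kWh
Cost = 12.6 × €0.32 + 6.3 × €0.24 = €4.032 + €1.512 = €5.54

€5.54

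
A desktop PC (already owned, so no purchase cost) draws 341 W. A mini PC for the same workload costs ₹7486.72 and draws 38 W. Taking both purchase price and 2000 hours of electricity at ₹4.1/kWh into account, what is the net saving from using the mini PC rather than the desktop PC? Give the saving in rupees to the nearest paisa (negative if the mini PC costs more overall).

-₹5002.12

desktop PC: ₹0.00 + (341/1000) kW × 2000 h × ₹4.1 = ₹0.00 + ₹2796.2 = ₹2796.2
mini PC: ₹7486.72 + (38/1000) kW × 2000 h × ₹4.1 = ₹7486.72 + ₹311.6 = ₹7798.32
Saving = ₹2796.2 − ₹7798.32 = −₹5002.12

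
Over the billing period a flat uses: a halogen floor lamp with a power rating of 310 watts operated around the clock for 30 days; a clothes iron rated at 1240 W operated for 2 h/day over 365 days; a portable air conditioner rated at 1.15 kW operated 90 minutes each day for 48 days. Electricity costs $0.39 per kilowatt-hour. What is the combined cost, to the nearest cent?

$472.37

halogen floor lamp: Runtime = 24 h × 30 = 720 h
halogen floor lamp: 0.31 kW × 720 h = 223.2 kWh
clothes iron: Runtime = 2 h/day × 365 days = 730 h
clothes iron: 1.24 kW × 730 h = 905.2 kWh
portable air conditioner: Runtime = 90 min × 48 = 4320 min = 72 h
portable air conditioner: 1.15 kW × 72 h = 82.8 kWh
Total energy = 1211.2 kWh
Cost = 1211.2 × $0.39 = $472.37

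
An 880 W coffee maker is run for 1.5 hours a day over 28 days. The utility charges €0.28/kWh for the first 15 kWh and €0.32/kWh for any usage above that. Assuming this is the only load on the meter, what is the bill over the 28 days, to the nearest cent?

Runtime = 1.5 h/day × 28 days = 42 h
Energy = 0.88 kW × 42 h = 36.96 kWh
Tier 1 (0–15 kWh): 15 × €0.28 = €4.2
Above 15 kWh: 21.96 × €0.32 = €7.0272
Bill = €11.23

€11.23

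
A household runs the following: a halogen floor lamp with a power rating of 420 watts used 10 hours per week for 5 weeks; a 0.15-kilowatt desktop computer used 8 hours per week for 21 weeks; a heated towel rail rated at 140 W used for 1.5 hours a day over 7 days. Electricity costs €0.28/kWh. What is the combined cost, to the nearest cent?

halogen floor lamp: Runtime = 10 h/week × 5 weeks = 50 h
halogen floor lamp: 0.42 kW × 50 h = 21 kWh
desktop computer: Runtime = 8 h/week × 21 weeks = 168 h
desktop computer: 0.15 kW × 168 h = 25.2 kWh
heated towel rail: Runtime = 1.5 h/day × 7 days = 10.5 h
heated towel rail: 0.14 kW × 10.5 h = 1.47 kWh
Total energy = 47.67 kWh
Cost = 47.67 × €0.28 = €13.35

€13.35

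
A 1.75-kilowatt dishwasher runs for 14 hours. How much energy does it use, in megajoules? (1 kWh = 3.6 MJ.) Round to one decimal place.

88.2 MJ

Energy = 1.75 kW × 14 h = 24.5 kWh
= 24.5 × 3.6 MJ = 88.2 MJ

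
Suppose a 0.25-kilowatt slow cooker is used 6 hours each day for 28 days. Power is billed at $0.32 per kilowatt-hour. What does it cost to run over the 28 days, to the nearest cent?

Runtime = 6 h/day × 28 days = 168 h
Energy = 0.25 kW × 168 h = 42 kWh
Cost = 42 kWh × $0.32/kWh = $13.44

$13.44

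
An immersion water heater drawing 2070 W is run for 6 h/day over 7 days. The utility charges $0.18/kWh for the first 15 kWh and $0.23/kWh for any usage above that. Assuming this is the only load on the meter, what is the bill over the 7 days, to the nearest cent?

$19.25

Runtime = 6 h/day × 7 days = 42 h
Energy = 2.07 kW × 42 h = 86.94 kWh
Tier 1 (0–15 kWh): 15 × $0.18 = $2.7
Above 15 kWh: 71.94 × $0.23 = $16.5462
Bill = $19.25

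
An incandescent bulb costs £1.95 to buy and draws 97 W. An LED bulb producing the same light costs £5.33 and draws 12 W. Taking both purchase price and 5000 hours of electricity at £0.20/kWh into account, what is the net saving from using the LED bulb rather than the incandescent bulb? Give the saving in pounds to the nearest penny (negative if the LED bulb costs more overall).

£81.62

incandescent bulb: £1.95 + (97/1000) kW × 5000 h × £0.20 = £1.95 + £97 = £98.95
LED bulb: £5.33 + (12/1000) kW × 5000 h × £0.20 = £5.33 + £12 = £17.33
Saving = £98.95 − £17.33 = £81.62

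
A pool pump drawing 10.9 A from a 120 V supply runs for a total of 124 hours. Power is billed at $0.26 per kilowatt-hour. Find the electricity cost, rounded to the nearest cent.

Power = 10.9 A × 120 V = 1308 W = 1.308 kW
Energy = 1.308 kW × 124 h = 162.192 kWh
Cost = 162.192 kWh × $0.26/kWh = $42.17

$42.17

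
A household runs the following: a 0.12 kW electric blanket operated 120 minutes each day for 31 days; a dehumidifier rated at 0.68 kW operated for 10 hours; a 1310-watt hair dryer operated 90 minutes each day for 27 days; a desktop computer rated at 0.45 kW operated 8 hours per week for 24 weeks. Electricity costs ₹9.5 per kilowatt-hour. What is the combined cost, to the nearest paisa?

electric blanket: Runtime = 120 min × 31 = 3720 min = 62 h
electric blanket: 0.12 kW × 62 h = 7.44 kWh
dehumidifier: 0.68 kW × 10 h = 6.8 kWh
hair dryer: Runtime = 90 min × 27 = 2430 min = 40.5 h
hair dryer: 1.31 kW × 40.5 h = 53.055 kWh
desktop computer: Runtime = 8 h/week × 24 weeks = 192 h
desktop computer: 0.45 kW × 192 h = 86.4 kWh
Total energy = 153.695 kWh
Cost = 153.695 × ₹9.5 = ₹1460.10

₹1460.10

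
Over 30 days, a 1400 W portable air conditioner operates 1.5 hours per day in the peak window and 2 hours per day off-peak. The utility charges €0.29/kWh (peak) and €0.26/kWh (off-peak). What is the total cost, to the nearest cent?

Peak energy = 1.4 kW × 1.5 h × 30 = 63 kWh
Off-peak energy = 1.4 kW × 2 h × 30 = 84 kWh
Cost = 63 × €0.29 + 84 × €0.26 = €18.27 + €21.84 = €40.11

€40.11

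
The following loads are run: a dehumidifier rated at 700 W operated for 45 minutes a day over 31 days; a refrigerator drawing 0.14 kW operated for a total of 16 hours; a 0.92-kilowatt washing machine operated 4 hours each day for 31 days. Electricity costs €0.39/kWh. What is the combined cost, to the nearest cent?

dehumidifier: Runtime = 45 min × 31 = 1395 min = 23.25 h
dehumidifier: 0.7 kW × 23.25 h = 16.275 kWh
refrigerator: 0.14 kW × 16 h = 2.24 kWh
washing machine: Runtime = 4 h/day × 31 days = 124 h
washing machine: 0.92 kW × 124 h = 114.08 kWh
Total energy = 132.595 kWh
Cost = 132.595 × €0.39 = €51.71

€51.71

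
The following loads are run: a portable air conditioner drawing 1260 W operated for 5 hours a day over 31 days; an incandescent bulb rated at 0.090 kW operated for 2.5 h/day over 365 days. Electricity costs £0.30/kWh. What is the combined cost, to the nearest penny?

portable air conditioner: Runtime = 5 h/day × 31 days = 155 h
portable air conditioner: 1.26 kW × 155 h = 195.3 kWh
incandescent bulb: Runtime = 2.5 h/day × 365 days = 912.5 h
incandescent bulb: 0.09 kW × 912.5 h = 82.125 kWh
Total energy = 277.425 kWh
Cost = 277.425 × £0.30 = £83.23

£83.23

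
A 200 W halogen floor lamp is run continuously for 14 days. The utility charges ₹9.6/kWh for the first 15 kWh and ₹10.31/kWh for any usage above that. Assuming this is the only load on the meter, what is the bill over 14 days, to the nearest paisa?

₹682.18

Runtime = 24 h × 14 = 336 h
Energy = 0.2 kW × 336 h = 67.2 kWh
Tier 1 (0–15 kWh): 15 × ₹9.6 = ₹144
Above 15 kWh: 52.2 × ₹10.31 = ₹538.182
Bill = ₹682.18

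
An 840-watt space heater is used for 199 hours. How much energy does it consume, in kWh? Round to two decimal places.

167.16 kWh

Energy = 0.84 kW × 199 h = 167.16 kWh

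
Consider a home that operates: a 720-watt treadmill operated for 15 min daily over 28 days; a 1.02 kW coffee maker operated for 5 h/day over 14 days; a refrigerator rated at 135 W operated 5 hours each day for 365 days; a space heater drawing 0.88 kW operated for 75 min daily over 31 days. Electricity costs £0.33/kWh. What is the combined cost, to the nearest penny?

£117.78

treadmill: Runtime = 15 min × 28 = 420 min = 7 h
treadmill: 0.72 kW × 7 h = 5.04 kWh
coffee maker: Runtime = 5 h/day × 14 days = 70 h
coffee maker: 1.02 kW × 70 h = 71.4 kWh
refrigerator: Runtime = 5 h/day × 365 days = 1825 h
refrigerator: 0.135 kW × 1825 h = 246.375 kWh
space heater: Runtime = 75 min × 31 = 2325 min = 38.75 h
space heater: 0.88 kW × 38.75 h = 34.1 kWh
Total energy = 356.915 kWh
Cost = 356.915 × £0.33 = £117.78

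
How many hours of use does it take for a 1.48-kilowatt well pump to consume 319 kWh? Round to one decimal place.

215.5 h

Hours = 319 kWh ÷ 1.48 kW = 215.5 h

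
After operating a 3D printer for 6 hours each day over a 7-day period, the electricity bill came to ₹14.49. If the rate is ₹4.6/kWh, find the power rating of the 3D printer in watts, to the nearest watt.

75 W

Energy = ₹14.49 ÷ ₹4.6/kWh = 3.15 kWh
Runtime = 6 h/day × 7 days = 42 h
Power = 3.15 kWh ÷ 42 h = 0.075 kW = 75 W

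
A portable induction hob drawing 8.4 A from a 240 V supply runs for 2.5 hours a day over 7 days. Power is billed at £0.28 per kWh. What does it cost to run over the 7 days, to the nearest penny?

Power = 8.4 A × 240 V = 2016 W = 2.016 kW
Runtime = 2.5 h/day × 7 days = 17.5 h
Energy = 2.016 kW × 17.5 h = 35.28 kWh
Cost = 35.28 kWh × £0.28/kWh = £9.88

£9.88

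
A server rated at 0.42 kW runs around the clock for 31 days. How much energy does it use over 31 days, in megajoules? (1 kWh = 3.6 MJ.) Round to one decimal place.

1124.9 MJ

Runtime = 24 h × 31 = 744 h
Energy = 0.42 kW × 744 h = 312.48 kWh
= 312.48 × 3.6 MJ = 1124.9 MJ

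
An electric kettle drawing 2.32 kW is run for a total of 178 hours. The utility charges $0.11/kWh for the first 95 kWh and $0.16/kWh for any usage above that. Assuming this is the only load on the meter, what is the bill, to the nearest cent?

$61.32

Energy = 2.32 kW × 178 h = 412.96 kWh
Tier 1 (0–95 kWh): 95 × $0.11 = $10.45
Above 95 kWh: 317.96 × $0.16 = $50.8736
Bill = $61.32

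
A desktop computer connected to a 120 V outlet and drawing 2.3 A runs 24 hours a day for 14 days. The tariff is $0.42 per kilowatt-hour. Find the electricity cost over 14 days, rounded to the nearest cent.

Power = 2.3 A × 120 V = 276 W = 0.276 kW
Runtime = 24 h × 14 = 336 h
Energy = 0.276 kW × 336 h = 92.736 kWh
Cost = 92.736 kWh × $0.42/kWh = $38.95

$38.95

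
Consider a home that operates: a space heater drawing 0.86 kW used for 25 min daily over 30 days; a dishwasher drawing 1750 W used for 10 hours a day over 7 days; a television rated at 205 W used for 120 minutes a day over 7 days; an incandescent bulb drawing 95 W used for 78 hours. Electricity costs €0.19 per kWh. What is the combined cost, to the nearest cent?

space heater: Runtime = 25 min × 30 = 750 min = 12.5 h
space heater: 0.86 kW × 12.5 h = 10.75 kWh
dishwasher: Runtime = 10 h/day × 7 days = 70 h
dishwasher: 1.75 kW × 70 h = 122.5 kWh
television: Runtime = 120 min × 7 = 840 min = 14 h
television: 0.205 kW × 14 h = 2.87 kWh
incandescent bulb: 0.095 kW × 78 h = 7.41 kWh
Total energy = 143.53 kWh
Cost = 143.53 × €0.19 = €27.27

€27.27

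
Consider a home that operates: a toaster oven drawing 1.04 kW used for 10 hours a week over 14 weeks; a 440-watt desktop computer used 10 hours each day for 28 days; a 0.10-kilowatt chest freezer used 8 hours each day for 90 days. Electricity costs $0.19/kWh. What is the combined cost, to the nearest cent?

$64.75

toaster oven: Runtime = 10 h/week × 14 weeks = 140 h
toaster oven: 1.04 kW × 140 h = 145.6 kWh
desktop computer: Runtime = 10 h/day × 28 days = 280 h
desktop computer: 0.44 kW × 280 h = 123.2 kWh
chest freezer: Runtime = 8 h/day × 90 days = 720 h
chest freezer: 0.1 kW × 720 h = 72 kWh
Total energy = 340.8 kWh
Cost = 340.8 × $0.19 = $64.75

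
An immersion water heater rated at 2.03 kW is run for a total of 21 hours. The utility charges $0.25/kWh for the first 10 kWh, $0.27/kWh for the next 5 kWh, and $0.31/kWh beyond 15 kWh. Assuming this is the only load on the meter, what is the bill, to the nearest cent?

$12.42

Energy = 2.03 kW × 21 h = 42.63 kWh
Tier 1 (0–10 kWh): 10 × $0.25 = $2.5
Tier 2 (10–15 kWh): 5 × $0.27 = $1.35
Above 15 kWh: 27.63 × $0.31 = $8.5653
Bill = $12.42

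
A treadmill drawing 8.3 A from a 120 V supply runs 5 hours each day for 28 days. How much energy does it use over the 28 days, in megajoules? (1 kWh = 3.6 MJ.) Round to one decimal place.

Power = 8.3 A × 120 V = 996 W = 0.996 kW
Runtime = 5 h/day × 28 days = 140 h
Energy = 0.996 kW × 140 h = 139.44 kWh
= 139.44 × 3.6 MJ = 502.0 MJ

502.0 MJ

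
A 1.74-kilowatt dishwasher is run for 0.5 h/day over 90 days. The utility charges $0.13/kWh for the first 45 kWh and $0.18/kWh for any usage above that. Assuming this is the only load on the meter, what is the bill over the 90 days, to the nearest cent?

Runtime = 0.5 h/day × 90 days = 45 h
Energy = 1.74 kW × 45 h = 78.3 kWh
Tier 1 (0–45 kWh): 45 × $0.13 = $5.85
Above 45 kWh: 33.3 × $0.18 = $5.994
Bill = $11.84

$11.84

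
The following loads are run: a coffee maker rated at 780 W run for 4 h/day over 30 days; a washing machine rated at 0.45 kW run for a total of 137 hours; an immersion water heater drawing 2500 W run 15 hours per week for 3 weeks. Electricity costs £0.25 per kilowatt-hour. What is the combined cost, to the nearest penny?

coffee maker: Runtime = 4 h/day × 30 days = 120 h
coffee maker: 0.78 kW × 120 h = 93.6 kWh
washing machine: 0.45 kW × 137 h = 61.65 kWh
immersion water heater: Runtime = 15 h/week × 3 weeks = 45 h
immersion water heater: 2.5 kW × 45 h = 112.5 kWh
Total energy = 267.75 kWh
Cost = 267.75 × £0.25 = £66.94

£66.94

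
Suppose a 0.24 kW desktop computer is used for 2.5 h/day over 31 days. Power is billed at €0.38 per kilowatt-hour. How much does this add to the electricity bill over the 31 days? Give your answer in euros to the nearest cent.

€7.07

Runtime = 2.5 h/day × 31 days = 77.5 h
Energy = 0.24 kW × 77.5 h = 18.6 kWh
Cost = 18.6 kWh × €0.38/kWh = €7.07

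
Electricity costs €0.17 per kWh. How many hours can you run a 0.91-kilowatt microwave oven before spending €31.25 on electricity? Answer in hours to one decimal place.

Energy available = €31.25 ÷ €0.17/kWh = 183.8235 kWh
Hours = 183.8235 kWh ÷ 0.91 kW = 202.0 h

202.0 h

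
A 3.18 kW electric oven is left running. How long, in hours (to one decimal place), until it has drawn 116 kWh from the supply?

Hours = 116 kWh ÷ 3.18 kW = 36.5 h

36.5 h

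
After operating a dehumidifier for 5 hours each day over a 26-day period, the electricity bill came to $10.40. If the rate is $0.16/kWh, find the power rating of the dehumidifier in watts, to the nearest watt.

Energy = $10.40 ÷ $0.16/kWh = 65 kWh
Runtime = 5 h/day × 26 days = 130 h
Power = 65 kWh ÷ 130 h = 0.5 kW = 500 W

500 W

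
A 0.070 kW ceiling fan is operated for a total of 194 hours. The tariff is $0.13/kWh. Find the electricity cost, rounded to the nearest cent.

$1.77

Energy = 0.07 kW × 194 h = 13.58 kWh
Cost = 13.58 kWh × $0.13/kWh = $1.77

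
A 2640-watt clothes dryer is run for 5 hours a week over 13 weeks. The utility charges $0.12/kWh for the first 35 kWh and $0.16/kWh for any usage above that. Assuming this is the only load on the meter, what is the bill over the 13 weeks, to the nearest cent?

Runtime = 5 h/week × 13 weeks = 65 h
Energy = 2.64 kW × 65 h = 171.6 kWh
Tier 1 (0–35 kWh): 35 × $0.12 = $4.2
Above 35 kWh: 136.6 × $0.16 = $21.856
Bill = $26.06

$26.06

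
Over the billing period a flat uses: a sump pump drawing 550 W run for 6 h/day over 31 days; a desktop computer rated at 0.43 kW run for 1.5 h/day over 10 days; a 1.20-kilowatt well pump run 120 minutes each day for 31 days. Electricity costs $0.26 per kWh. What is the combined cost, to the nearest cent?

sump pump: Runtime = 6 h/day × 31 days = 186 h
sump pump: 0.55 kW × 186 h = 102.3 kWh
desktop computer: Runtime = 1.5 h/day × 10 days = 15 h
desktop computer: 0.43 kW × 15 h = 6.45 kWh
well pump: Runtime = 120 min × 31 = 3720 min = 62 h
well pump: 1.2 kW × 62 h = 74.4 kWh
Total energy = 183.15 kWh
Cost = 183.15 × $0.26 = $47.62

$47.62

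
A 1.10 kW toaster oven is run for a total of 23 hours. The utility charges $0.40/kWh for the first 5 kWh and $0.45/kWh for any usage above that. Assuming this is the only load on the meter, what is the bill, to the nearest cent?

Energy = 1.1 kW × 23 h = 25.3 kWh
Tier 1 (0–5 kWh): 5 × $0.40 = $2
Above 5 kWh: 20.3 × $0.45 = $9.135
Bill = $11.14

$11.14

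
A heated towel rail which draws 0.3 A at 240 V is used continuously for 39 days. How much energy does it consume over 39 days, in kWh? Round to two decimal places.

67.39 kWh

Power = 0.3 A × 240 V = 72 W = 0.072 kW
Runtime = 24 h × 39 = 936 h
Energy = 0.072 kW × 936 h = 67.392 kWh ≈ 67.39 kWh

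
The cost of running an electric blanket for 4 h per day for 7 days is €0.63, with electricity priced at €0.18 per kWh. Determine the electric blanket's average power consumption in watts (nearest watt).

125 W

Energy = €0.63 ÷ €0.18/kWh = 3.5 kWh
Runtime = 4 h/day × 7 days = 28 h
Power = 3.5 kWh ÷ 28 h = 0.125 kW = 125 W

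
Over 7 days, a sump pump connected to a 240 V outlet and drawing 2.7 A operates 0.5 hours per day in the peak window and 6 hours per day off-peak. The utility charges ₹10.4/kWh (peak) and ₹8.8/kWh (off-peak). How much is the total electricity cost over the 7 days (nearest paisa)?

Power = 2.7 A × 240 V = 648 W = 0.648 kW
Peak energy = 0.648 kW × 0.5 h × 7 = 2.268 kWh
Off-peak energy = 0.648 kW × 6 h × 7 = 27.216 kWh
Cost = 2.268 × ₹10.4 + 27.216 × ₹8.8 = ₹23.5872 + ₹239.5008 = ₹263.09

₹263.09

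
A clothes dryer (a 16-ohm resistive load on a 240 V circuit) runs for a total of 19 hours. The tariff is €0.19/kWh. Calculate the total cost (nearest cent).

Power = V²/R = 240²/16 = 3600 W = 3.6 kW
Energy = 3.6 kW × 19 h = 68.4 kWh
Cost = 68.4 kWh × €0.19/kWh = €13.00

€13.00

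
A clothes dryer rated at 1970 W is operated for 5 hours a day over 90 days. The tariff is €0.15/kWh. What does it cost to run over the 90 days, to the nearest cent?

Runtime = 5 h/day × 90 days = 450 h
Energy = 1.97 kW × 450 h = 886.5 kWh
Cost = 886.5 kWh × €0.15/kWh = €132.98

€132.98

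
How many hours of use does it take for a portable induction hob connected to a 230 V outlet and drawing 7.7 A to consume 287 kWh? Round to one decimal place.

162.1 h

Power = 7.7 A × 230 V = 1771 W = 1.771 kW
Hours = 287 kWh ÷ 1.771 kW = 162.1 h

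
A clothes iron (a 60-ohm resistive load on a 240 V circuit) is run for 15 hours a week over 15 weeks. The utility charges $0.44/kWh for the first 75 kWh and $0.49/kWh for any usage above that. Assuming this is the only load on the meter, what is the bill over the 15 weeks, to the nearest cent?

$102.09

Power = V²/R = 240²/60 = 960 W = 0.96 kW
Runtime = 15 h/week × 15 weeks = 225 h
Energy = 0.96 kW × 225 h = 216 kWh
Tier 1 (0–75 kWh): 75 × $0.44 = $33
Above 75 kWh: 141 × $0.49 = $69.09
Bill = $102.09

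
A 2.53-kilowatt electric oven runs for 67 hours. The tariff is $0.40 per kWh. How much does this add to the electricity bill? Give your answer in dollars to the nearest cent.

$67.80

Energy = 2.53 kW × 67 h = 169.51 kWh
Cost = 169.51 kWh × $0.40/kWh = $67.80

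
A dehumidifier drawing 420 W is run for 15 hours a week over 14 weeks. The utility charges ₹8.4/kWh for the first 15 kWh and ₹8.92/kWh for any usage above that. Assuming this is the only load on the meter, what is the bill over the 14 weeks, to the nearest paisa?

Runtime = 15 h/week × 14 weeks = 210 h
Energy = 0.42 kW × 210 h = 88.2 kWh
Tier 1 (0–15 kWh): 15 × ₹8.4 = ₹126
Above 15 kWh: 73.2 × ₹8.92 = ₹652.944
Bill = ₹778.94

₹778.94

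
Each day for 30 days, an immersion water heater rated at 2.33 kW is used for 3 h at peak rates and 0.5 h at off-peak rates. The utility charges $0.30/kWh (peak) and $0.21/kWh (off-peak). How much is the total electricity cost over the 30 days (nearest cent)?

Peak energy = 2.33 kW × 3 h × 30 = 209.7 kWh
Off-peak energy = 2.33 kW × 0.5 h × 30 = 34.95 kWh
Cost = 209.7 × $0.30 + 34.95 × $0.21 = $62.91 + $7.3395 = $70.25

$70.25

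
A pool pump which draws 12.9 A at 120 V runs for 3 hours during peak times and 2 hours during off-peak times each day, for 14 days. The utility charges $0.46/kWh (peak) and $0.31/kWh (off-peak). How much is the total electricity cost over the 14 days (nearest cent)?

Power = 12.9 A × 120 V = 1548 W = 1.548 kW
Peak energy = 1.548 kW × 3 h × 14 = 65.016 kWh
Off-peak energy = 1.548 kW × 2 h × 14 = 43.344 kWh
Cost = 65.016 × $0.46 + 43.344 × $0.31 = $29.90736 + $13.43664 = $43.34

$43.34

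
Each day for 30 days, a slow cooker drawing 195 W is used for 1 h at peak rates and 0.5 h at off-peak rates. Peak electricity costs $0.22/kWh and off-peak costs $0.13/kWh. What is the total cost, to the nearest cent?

$1.67

Peak energy = 0.195 kW × 1 h × 30 = 5.85 kWh
Off-peak energy = 0.195 kW × 0.5 h × 30 = 2.925 kWh
Cost = 5.85 × $0.22 + 2.925 × $0.13 = $1.287 + $0.38025 = $1.67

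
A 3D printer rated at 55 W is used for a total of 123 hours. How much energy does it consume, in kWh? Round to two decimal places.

6.77 kWh

Energy = 0.055 kW × 123 h = 6.765 kWh ≈ 6.77 kWh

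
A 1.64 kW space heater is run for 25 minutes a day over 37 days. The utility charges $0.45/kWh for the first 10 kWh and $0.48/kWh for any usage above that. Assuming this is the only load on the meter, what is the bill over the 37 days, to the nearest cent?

$11.84

Runtime = 25 min × 37 = 925 min = 15.416666… h
Energy = 1.64 kW × 15.416666… h = 25.283333… kWh
Tier 1 (0–10 kWh): 10 × $0.45 = $4.5
Above 10 kWh: 15.283333… × $0.48 = $7.336
Bill = $11.84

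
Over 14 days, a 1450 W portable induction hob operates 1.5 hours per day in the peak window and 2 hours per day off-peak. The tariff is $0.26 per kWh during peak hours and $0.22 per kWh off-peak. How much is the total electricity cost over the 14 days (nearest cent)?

$16.85

Peak energy = 1.45 kW × 1.5 h × 14 = 30.45 kWh
Off-peak energy = 1.45 kW × 2 h × 14 = 40.6 kWh
Cost = 30.45 × $0.26 + 40.6 × $0.22 = $7.917 + $8.932 = $16.85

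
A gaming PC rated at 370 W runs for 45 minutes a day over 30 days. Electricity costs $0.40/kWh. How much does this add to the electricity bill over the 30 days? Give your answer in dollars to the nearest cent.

Runtime = 45 min × 30 = 1350 min = 22.5 h
Energy = 0.37 kW × 22.5 h = 8.325 kWh
Cost = 8.325 kWh × $0.40/kWh = $3.33

$3.33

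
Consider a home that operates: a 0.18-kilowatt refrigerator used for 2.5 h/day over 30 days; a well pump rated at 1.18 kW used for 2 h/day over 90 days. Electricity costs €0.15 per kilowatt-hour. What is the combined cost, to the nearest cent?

€33.89

refrigerator: Runtime = 2.5 h/day × 30 days = 75 h
refrigerator: 0.18 kW × 75 h = 13.5 kWh
well pump: Runtime = 2 h/day × 90 days = 180 h
well pump: 1.18 kW × 180 h = 212.4 kWh
Total energy = 225.9 kWh
Cost = 225.9 × €0.15 = €33.89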